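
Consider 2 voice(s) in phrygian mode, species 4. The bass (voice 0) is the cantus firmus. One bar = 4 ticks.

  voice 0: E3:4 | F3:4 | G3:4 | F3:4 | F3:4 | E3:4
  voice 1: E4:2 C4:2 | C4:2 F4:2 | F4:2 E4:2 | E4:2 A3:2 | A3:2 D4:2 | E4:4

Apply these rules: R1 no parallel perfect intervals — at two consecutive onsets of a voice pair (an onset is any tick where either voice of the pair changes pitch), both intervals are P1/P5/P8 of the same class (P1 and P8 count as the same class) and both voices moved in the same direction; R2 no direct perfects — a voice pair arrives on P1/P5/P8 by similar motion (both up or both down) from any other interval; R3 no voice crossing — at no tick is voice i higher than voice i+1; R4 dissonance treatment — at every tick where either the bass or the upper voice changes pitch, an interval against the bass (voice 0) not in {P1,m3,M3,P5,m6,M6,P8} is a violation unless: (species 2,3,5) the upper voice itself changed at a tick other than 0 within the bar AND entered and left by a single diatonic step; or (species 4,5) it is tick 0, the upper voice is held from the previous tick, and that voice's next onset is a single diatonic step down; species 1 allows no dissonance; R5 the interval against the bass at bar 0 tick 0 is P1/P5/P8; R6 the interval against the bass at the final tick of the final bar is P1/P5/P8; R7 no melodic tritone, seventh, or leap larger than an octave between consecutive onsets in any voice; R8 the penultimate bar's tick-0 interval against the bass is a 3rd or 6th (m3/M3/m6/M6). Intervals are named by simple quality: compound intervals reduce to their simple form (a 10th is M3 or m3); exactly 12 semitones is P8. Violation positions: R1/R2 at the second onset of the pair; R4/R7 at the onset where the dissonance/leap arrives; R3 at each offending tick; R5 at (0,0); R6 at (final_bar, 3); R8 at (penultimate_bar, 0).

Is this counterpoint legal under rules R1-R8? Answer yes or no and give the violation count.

No (1 violations)

bar 0: v0=E3 v1=E4 (P8)
bar 1: v0=F3 v1=C4 (P5)
bar 2: v0=G3 v1=F4 (m7)
bar 3: v0=F3 v1=E4 (M7)
bar 4: v0=F3 v1=A3 (M3)
bar 5: v0=E3 v1=E4 (P8)
  R4 @ bar3.0: F3/E4 M7 untreated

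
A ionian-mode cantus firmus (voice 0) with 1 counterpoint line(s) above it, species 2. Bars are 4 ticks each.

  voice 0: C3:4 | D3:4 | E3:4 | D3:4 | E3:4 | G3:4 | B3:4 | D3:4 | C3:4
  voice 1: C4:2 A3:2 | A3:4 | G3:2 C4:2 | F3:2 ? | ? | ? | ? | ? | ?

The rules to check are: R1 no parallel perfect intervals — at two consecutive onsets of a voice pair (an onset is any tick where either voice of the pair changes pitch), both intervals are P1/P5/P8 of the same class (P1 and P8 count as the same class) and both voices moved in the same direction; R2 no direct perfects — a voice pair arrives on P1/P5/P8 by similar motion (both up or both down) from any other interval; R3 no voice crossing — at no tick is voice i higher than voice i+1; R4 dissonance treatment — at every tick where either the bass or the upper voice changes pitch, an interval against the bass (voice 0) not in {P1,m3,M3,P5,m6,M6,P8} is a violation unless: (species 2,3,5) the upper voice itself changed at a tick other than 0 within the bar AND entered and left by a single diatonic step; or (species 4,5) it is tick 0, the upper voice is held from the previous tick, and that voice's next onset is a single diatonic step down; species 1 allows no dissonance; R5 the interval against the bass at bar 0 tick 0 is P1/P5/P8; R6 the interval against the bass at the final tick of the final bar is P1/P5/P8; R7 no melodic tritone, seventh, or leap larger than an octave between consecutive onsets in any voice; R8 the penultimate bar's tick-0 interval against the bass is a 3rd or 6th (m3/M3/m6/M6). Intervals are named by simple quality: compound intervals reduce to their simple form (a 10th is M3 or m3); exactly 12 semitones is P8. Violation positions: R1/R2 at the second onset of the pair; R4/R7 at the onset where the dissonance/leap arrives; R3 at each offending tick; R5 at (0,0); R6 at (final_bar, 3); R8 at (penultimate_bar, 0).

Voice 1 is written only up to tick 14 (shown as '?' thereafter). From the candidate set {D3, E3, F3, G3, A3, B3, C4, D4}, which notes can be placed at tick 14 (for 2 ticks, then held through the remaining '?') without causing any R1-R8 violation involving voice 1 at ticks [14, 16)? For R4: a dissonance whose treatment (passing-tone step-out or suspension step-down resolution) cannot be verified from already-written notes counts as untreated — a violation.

D3: legal
E3: violates R4
F3: legal
G3: violates R4
A3: legal
B3: violates R7
C4: violates R4
D4: legal

{A3, D3, D4, F3}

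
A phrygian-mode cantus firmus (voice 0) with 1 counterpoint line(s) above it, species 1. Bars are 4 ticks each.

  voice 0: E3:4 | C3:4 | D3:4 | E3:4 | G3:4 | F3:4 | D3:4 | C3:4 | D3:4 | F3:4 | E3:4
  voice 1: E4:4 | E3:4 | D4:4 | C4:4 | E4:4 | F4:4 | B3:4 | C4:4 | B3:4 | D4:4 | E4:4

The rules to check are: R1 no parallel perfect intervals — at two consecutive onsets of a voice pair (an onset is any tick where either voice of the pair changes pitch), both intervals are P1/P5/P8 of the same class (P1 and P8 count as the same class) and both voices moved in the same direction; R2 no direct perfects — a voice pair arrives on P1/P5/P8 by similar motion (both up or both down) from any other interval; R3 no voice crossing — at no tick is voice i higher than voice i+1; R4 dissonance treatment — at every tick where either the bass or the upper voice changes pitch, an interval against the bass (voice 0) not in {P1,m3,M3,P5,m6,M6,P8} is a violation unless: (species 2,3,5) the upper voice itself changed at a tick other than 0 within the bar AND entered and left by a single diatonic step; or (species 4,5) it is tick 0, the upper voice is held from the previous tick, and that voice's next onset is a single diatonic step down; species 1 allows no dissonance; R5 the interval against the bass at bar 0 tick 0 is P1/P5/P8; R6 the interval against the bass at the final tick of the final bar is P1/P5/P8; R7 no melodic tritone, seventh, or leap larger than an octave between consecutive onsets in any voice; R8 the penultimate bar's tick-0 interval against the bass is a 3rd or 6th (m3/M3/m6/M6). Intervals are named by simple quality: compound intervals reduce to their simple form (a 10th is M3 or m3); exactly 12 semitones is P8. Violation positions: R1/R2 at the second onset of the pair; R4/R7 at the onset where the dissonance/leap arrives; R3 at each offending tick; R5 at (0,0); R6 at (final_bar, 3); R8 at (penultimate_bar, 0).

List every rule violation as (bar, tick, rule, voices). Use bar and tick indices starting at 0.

bar 0: v0=E3 v1=E4 downbeat P8
bar 1: v0=C3 v1=E3 downbeat M3
bar 2: v0=D3 v1=D4 downbeat P8
bar 3: v0=E3 v1=C4 downbeat m6
bar 4: v0=G3 v1=E4 downbeat M6
bar 5: v0=F3 v1=F4 downbeat P8
bar 6: v0=D3 v1=B3 downbeat M6
bar 7: v0=C3 v1=C4 downbeat P8
bar 8: v0=D3 v1=B3 downbeat M6
bar 9: v0=F3 v1=D4 downbeat M6
bar 10: v0=E3 v1=E4 downbeat P8
  -> R2 @ bar 2 tick 0 v(0, 1): C3/E3 M3 -> D3/D4 P8 similar
  -> R7 @ bar 2 tick 0 v(1,): E3->D4 leap 10st
  -> R7 @ bar 6 tick 0 v(1,): F4->B3 leap 6st

(2, 0, R2, (0, 1))
(2, 0, R7, (1,))
(6, 0, R7, (1,))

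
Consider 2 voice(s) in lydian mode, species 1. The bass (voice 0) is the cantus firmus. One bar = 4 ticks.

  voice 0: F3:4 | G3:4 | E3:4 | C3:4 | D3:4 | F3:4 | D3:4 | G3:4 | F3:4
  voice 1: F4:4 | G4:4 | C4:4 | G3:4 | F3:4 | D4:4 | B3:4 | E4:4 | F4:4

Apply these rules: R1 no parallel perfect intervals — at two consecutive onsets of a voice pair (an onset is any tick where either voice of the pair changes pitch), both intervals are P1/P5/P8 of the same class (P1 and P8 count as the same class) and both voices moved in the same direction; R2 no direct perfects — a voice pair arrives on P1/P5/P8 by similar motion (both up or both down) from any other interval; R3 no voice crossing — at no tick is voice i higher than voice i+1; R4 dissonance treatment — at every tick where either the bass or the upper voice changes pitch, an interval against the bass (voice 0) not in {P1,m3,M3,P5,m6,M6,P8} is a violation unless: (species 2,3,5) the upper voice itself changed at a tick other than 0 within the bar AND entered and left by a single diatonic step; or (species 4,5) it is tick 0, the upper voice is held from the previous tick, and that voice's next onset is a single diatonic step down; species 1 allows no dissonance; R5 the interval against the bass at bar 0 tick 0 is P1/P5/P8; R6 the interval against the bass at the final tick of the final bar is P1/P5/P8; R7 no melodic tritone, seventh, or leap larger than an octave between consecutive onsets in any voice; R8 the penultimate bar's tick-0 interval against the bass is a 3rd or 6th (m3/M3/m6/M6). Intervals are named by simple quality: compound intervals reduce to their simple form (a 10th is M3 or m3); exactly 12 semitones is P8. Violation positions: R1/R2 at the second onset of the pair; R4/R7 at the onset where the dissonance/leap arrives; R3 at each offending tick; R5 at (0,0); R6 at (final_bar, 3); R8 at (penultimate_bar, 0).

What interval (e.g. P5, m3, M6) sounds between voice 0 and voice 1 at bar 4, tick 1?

voice 0=D3 voice 1=F3 -> m3

m3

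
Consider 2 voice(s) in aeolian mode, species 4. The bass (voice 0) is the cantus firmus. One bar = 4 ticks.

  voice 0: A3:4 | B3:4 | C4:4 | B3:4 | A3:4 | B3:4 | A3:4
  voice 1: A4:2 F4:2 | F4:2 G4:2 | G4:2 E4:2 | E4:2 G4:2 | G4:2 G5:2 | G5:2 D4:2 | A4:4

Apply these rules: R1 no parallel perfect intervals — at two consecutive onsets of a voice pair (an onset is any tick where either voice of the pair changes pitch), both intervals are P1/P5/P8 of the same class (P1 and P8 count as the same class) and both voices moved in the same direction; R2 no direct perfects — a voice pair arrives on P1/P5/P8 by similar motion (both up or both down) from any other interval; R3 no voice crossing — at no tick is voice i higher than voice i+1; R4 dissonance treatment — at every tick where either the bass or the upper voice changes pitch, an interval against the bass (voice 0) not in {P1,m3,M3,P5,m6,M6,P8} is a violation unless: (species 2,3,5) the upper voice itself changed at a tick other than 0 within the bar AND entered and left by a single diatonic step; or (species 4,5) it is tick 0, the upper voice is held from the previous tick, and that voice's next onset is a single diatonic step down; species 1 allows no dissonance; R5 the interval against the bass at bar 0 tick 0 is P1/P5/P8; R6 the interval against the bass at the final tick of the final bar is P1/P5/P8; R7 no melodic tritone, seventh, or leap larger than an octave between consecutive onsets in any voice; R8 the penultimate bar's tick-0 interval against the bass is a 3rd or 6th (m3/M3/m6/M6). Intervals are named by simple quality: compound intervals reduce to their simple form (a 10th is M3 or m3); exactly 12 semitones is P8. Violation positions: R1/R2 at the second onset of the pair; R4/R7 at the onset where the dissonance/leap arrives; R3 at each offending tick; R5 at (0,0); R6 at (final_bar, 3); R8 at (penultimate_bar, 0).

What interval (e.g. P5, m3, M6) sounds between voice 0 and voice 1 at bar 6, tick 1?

voice 0=A3 voice 1=A4 -> P8

P8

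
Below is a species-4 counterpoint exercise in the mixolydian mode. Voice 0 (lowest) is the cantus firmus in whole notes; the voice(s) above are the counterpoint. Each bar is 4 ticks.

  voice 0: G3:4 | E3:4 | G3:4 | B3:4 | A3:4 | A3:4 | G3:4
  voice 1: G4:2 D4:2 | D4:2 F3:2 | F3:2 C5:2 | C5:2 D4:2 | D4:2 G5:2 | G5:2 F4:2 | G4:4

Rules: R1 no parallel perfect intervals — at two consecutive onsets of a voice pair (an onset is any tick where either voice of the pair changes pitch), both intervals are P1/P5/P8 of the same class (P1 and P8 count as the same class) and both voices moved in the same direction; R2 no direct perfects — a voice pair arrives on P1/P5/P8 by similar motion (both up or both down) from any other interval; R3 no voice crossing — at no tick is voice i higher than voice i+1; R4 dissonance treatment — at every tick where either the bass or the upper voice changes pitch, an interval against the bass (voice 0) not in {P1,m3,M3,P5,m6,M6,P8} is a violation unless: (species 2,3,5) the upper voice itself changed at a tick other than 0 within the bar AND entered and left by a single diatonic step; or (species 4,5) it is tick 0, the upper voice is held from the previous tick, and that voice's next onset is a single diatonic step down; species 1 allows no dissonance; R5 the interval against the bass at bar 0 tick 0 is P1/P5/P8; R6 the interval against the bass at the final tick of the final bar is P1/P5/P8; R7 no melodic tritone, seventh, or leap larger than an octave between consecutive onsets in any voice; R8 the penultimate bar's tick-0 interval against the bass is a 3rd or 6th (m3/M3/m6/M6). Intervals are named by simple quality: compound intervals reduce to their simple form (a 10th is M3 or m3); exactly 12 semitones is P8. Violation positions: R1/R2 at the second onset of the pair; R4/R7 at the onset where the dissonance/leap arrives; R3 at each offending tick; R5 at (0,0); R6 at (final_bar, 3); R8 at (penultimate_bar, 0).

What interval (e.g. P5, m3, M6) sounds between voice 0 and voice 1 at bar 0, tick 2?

voice 0=G3 voice 1=D4 -> P5

P5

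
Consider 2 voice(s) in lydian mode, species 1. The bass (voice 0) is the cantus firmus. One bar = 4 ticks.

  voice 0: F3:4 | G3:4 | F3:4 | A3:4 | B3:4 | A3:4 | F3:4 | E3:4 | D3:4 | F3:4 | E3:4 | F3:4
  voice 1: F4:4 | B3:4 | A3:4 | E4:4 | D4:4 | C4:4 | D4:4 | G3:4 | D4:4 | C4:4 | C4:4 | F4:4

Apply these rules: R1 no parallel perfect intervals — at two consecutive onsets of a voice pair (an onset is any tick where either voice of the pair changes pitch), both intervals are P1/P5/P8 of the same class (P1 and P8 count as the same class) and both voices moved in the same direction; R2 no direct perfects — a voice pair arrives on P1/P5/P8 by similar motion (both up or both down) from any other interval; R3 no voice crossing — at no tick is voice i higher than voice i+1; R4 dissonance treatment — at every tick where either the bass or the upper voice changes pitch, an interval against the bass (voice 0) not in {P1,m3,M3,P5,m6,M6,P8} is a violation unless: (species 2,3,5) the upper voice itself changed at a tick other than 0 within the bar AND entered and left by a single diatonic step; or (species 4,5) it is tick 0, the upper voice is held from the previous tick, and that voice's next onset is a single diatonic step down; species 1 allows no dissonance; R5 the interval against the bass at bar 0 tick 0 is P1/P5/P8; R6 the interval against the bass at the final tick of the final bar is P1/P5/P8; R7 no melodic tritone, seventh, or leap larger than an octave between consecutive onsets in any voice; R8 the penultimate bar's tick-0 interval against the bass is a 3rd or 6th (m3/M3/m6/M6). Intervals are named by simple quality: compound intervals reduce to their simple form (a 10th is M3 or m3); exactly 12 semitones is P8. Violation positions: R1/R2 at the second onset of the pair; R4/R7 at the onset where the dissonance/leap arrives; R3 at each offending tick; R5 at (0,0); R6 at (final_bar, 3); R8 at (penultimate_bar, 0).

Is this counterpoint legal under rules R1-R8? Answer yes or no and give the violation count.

bar 0: v0=F3 v1=F4 (P8)
bar 1: v0=G3 v1=B3 (M3)
bar 2: v0=F3 v1=A3 (M3)
bar 3: v0=A3 v1=E4 (P5)
bar 4: v0=B3 v1=D4 (m3)
bar 5: v0=A3 v1=C4 (m3)
bar 6: v0=F3 v1=D4 (M6)
bar 7: v0=E3 v1=G3 (m3)
bar 8: v0=D3 v1=D4 (P8)
bar 9: v0=F3 v1=C4 (P5)
bar 10: v0=E3 v1=C4 (m6)
bar 11: v0=F3 v1=F4 (P8)
  R7 @ bar1.0: F4->B3 leap 6st
  R2 @ bar3.0: F3/A3 M3 -> A3/E4 P5 similar
  R2 @ bar11.0: E3/C4 m6 -> F3/F4 P8 similar

No (3 violations)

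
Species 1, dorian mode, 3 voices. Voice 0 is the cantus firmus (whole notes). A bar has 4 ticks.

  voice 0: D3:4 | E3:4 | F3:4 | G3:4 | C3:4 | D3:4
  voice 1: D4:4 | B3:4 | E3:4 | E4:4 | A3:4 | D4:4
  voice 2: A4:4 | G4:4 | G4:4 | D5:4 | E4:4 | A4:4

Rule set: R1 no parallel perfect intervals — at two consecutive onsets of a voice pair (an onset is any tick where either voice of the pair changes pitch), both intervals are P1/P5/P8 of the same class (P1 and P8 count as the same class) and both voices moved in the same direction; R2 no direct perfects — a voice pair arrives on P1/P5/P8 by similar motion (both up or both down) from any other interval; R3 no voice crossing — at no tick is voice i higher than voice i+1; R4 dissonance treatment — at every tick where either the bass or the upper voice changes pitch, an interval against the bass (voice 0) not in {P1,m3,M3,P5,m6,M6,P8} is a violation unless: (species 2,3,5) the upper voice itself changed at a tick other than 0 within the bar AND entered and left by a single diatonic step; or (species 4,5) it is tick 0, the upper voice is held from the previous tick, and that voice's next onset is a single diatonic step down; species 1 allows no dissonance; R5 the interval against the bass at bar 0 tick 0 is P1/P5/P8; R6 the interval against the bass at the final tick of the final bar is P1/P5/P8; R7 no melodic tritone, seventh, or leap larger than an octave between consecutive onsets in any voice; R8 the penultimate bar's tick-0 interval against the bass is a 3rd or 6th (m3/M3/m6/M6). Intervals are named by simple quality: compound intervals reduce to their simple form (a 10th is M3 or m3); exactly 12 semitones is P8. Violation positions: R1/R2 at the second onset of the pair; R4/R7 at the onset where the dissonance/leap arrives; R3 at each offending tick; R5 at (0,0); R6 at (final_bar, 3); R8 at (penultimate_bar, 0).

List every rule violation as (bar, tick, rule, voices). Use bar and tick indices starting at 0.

(2, 0, R3, (0, 1))
(2, 0, R4, (0, 1))
(2, 0, R4, (0, 2))
(2, 1, R3, (0, 1))
(2, 2, R3, (0, 1))
(2, 3, R3, (0, 1))
(3, 0, R2, (0, 2))
(4, 0, R2, (1, 2))
(4, 0, R7, (2,))
(5, 0, R1, (1, 2))
(5, 0, R2, (0, 1))
(5, 0, R2, (0, 2))

bar 0: v0=D3 v1=D4 v2=A4 downbeat P5
bar 1: v0=E3 v1=B3 v2=G4 downbeat m3
bar 2: v0=F3 v1=E3 v2=G4 downbeat M2
bar 3: v0=G3 v1=E4 v2=D5 downbeat P5
bar 4: v0=C3 v1=A3 v2=E4 downbeat M3
bar 5: v0=D3 v1=D4 v2=A4 downbeat P5
  -> R3 @ bar 2 tick 0 v(0, 1): F3 above E3
  -> R4 @ bar 2 tick 0 v(0, 1): F3/E3 m2 untreated
  -> R4 @ bar 2 tick 0 v(0, 2): F3/G4 M2 untreated
  -> R3 @ bar 2 tick 1 v(0, 1): F3 above E3
  -> R3 @ bar 2 tick 2 v(0, 1): F3 above E3
  -> R3 @ bar 2 tick 3 v(0, 1): F3 above E3
  -> R2 @ bar 3 tick 0 v(0, 2): F3/G4 M2 -> G3/D5 P5 similar
  -> R2 @ bar 4 tick 0 v(1, 2): E4/D5 m7 -> A3/E4 P5 similar
  -> R7 @ bar 4 tick 0 v(2,): D5->E4 leap 10st
  -> R1 @ bar 5 tick 0 v(1, 2): A3/E4 P5 -> D4/A4 P5 similar
  -> R2 @ bar 5 tick 0 v(0, 1): C3/A3 M6 -> D3/D4 P8 similar
  -> R2 @ bar 5 tick 0 v(0, 2): C3/E4 M3 -> D3/A4 P5 similar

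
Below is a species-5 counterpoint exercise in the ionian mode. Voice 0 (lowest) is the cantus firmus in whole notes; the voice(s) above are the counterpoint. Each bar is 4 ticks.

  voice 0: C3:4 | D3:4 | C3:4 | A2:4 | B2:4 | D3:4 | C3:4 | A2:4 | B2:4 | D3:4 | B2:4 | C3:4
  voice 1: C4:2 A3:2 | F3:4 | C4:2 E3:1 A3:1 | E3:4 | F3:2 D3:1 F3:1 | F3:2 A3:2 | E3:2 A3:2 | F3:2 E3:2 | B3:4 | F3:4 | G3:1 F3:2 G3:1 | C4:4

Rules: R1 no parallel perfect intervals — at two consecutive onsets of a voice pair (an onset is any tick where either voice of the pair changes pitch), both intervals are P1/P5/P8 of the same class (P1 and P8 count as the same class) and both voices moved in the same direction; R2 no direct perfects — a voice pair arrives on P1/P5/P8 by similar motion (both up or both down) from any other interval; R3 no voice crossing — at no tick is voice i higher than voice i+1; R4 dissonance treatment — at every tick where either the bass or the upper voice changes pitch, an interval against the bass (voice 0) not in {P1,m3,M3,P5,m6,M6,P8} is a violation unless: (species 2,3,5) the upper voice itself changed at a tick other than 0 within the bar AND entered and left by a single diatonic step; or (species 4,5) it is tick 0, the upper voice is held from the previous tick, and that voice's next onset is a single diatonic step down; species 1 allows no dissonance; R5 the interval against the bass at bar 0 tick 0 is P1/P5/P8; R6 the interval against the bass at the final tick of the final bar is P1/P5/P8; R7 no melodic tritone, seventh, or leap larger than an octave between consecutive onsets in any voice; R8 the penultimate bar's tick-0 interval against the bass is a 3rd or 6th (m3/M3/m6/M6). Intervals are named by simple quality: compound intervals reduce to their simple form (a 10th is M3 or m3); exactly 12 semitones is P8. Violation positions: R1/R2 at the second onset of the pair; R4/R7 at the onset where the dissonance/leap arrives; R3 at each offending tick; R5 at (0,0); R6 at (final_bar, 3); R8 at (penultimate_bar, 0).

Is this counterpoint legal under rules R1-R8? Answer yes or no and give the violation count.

No (6 violations)

bar 0: v0=C3 v1=C4 (P8)
bar 1: v0=D3 v1=F3 (m3)
bar 2: v0=C3 v1=C4 (P8)
bar 3: v0=A2 v1=E3 (P5)
bar 4: v0=B2 v1=F3 (TT)
bar 5: v0=D3 v1=F3 (m3)
bar 6: v0=C3 v1=E3 (M3)
bar 7: v0=A2 v1=F3 (m6)
bar 8: v0=B2 v1=B3 (P8)
bar 9: v0=D3 v1=F3 (m3)
bar 10: v0=B2 v1=G3 (m6)
bar 11: v0=C3 v1=C4 (P8)
  R2 @ bar3.0: C3/A3 M6 -> A2/E3 P5 similar
  R4 @ bar4.0: B2/F3 TT untreated
  R4 @ bar4.3: B2/F3 TT untreated
  R2 @ bar8.0: A2/E3 P5 -> B2/B3 P8 similar
  R7 @ bar9.0: B3->F3 leap 6st
  R2 @ bar11.0: B2/G3 m6 -> C3/C4 P8 similar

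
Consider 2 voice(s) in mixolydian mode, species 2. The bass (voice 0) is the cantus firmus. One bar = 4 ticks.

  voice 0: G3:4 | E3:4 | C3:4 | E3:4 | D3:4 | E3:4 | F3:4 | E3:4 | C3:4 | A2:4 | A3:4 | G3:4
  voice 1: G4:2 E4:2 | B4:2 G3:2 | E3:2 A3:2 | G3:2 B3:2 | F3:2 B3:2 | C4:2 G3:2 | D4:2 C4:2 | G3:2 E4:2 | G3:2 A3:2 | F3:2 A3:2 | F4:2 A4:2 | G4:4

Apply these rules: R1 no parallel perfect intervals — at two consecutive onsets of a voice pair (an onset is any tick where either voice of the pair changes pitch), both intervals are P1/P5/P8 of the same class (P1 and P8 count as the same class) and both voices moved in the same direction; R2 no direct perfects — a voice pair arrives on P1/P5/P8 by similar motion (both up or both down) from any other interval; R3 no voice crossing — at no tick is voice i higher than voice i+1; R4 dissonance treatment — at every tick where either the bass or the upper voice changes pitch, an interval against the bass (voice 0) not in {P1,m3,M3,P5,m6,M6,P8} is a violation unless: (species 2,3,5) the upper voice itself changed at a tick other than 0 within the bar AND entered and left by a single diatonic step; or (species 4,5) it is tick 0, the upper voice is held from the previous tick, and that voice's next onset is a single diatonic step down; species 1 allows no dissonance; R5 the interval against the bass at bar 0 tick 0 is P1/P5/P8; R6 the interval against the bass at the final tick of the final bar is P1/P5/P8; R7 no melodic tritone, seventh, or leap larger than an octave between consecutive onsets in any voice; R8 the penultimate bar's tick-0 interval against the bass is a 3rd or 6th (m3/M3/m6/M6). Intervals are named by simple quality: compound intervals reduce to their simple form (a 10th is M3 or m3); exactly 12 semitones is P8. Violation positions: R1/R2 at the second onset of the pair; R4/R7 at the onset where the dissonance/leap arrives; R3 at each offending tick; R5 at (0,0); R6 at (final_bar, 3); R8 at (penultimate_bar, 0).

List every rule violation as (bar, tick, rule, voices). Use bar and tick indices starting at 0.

(1, 2, R7, (1,))
(4, 0, R7, (1,))
(4, 2, R7, (1,))
(8, 0, R2, (0, 1))
(11, 0, R1, (0, 1))

bar 0: v0=G3 v1=G4 downbeat P8
bar 1: v0=E3 v1=B4 downbeat P5
bar 2: v0=C3 v1=E3 downbeat M3
bar 3: v0=E3 v1=G3 downbeat m3
bar 4: v0=D3 v1=F3 downbeat m3
bar 5: v0=E3 v1=C4 downbeat m6
bar 6: v0=F3 v1=D4 downbeat M6
bar 7: v0=E3 v1=G3 downbeat m3
bar 8: v0=C3 v1=G3 downbeat P5
bar 9: v0=A2 v1=F3 downbeat m6
bar 10: v0=A3 v1=F4 downbeat m6
bar 11: v0=G3 v1=G4 downbeat P8
  -> R7 @ bar 1 tick 2 v(1,): B4->G3 leap 16st
  -> R7 @ bar 4 tick 0 v(1,): B3->F3 leap 6st
  -> R7 @ bar 4 tick 2 v(1,): F3->B3 leap 6st
  -> R2 @ bar 8 tick 0 v(0, 1): E3/E4 P8 -> C3/G3 P5 similar
  -> R1 @ bar 11 tick 0 v(0, 1): A3/A4 P8 -> G3/G4 P8 similar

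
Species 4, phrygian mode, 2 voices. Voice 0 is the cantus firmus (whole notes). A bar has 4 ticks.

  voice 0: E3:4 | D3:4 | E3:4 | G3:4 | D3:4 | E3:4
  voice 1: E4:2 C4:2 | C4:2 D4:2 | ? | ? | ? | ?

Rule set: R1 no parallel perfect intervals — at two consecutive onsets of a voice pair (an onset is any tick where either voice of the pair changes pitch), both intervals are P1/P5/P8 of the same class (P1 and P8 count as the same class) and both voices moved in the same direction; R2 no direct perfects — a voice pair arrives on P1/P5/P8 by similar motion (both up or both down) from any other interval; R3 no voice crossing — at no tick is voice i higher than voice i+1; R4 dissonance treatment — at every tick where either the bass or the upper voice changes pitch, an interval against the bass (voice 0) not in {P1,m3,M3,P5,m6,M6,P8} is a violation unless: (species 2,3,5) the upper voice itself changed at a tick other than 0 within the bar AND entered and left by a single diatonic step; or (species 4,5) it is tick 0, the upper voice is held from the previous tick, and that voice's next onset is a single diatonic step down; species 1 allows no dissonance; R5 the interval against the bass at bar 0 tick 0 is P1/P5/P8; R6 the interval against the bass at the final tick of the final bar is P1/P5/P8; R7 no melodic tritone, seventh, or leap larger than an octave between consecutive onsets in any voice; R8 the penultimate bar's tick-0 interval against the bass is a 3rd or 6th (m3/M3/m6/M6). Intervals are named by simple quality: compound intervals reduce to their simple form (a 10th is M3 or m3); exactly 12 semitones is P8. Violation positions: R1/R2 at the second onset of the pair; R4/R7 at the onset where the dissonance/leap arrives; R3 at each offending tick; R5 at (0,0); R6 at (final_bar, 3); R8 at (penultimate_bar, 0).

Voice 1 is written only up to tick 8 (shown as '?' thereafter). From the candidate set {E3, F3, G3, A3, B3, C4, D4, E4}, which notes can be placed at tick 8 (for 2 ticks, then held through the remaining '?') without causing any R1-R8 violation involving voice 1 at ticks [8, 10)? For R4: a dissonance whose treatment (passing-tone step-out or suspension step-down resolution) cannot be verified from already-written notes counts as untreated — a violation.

E3: violates R7
F3: violates R4
G3: legal
A3: violates R4
B3: legal
C4: legal
D4: violates R4
E4: violates R1

{B3, C4, G3}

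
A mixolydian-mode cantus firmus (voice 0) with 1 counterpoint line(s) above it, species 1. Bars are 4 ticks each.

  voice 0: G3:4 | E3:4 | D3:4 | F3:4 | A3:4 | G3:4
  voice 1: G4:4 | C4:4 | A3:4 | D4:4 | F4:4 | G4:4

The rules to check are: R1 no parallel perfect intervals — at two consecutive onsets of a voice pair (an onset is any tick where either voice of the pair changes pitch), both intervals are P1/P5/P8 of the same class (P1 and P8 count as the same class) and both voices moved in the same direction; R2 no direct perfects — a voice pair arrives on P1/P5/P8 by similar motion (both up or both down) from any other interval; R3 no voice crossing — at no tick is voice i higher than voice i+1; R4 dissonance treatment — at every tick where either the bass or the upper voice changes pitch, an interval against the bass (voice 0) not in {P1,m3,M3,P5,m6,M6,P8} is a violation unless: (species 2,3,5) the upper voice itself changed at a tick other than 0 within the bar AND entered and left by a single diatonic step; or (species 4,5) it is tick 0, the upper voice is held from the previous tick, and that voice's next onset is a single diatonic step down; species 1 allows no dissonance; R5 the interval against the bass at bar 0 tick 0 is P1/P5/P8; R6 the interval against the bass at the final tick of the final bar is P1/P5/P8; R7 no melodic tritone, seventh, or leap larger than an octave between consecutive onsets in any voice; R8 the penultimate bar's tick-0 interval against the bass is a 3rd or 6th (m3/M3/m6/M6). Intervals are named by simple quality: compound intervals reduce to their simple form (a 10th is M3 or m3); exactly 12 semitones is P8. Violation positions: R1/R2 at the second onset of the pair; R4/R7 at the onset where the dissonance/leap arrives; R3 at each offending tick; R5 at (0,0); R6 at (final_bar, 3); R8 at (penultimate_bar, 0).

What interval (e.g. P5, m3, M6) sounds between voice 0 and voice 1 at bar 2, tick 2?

voice 0=D3 voice 1=A3 -> P5

P5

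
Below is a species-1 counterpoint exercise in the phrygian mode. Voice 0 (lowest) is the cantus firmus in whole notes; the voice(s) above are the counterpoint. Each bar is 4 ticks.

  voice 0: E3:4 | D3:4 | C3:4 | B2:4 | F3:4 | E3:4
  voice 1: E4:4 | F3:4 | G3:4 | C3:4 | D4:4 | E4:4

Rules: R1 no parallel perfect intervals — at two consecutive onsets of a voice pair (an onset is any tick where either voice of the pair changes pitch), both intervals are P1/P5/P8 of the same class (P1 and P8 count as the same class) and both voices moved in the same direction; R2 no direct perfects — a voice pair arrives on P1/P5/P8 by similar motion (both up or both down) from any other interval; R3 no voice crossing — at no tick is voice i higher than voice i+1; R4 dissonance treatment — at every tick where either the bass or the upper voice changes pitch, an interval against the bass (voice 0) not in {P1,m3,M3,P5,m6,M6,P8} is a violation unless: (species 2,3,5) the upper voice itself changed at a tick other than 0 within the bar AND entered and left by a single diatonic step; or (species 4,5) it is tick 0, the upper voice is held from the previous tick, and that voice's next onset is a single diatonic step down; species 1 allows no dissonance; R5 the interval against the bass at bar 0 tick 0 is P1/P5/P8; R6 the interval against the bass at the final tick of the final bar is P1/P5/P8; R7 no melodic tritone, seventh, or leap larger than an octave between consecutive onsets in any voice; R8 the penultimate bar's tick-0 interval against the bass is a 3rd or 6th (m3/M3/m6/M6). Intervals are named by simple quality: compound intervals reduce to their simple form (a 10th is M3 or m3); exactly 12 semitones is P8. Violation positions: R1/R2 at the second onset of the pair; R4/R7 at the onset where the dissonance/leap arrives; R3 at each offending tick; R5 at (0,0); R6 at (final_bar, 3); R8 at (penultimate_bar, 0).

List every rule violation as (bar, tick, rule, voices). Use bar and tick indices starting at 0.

bar 0: v0=E3 v1=E4 downbeat P8
bar 1: v0=D3 v1=F3 downbeat m3
bar 2: v0=C3 v1=G3 downbeat P5
bar 3: v0=B2 v1=C3 downbeat m2
bar 4: v0=F3 v1=D4 downbeat M6
bar 5: v0=E3 v1=E4 downbeat P8
  -> R7 @ bar 1 tick 0 v(1,): E4->F3 leap 11st
  -> R4 @ bar 3 tick 0 v(0, 1): B2/C3 m2 untreated
  -> R7 @ bar 4 tick 0 v(0,): B2->F3 leap 6st
  -> R7 @ bar 4 tick 0 v(1,): C3->D4 leap 14st

(1, 0, R7, (1,))
(3, 0, R4, (0, 1))
(4, 0, R7, (0,))
(4, 0, R7, (1,))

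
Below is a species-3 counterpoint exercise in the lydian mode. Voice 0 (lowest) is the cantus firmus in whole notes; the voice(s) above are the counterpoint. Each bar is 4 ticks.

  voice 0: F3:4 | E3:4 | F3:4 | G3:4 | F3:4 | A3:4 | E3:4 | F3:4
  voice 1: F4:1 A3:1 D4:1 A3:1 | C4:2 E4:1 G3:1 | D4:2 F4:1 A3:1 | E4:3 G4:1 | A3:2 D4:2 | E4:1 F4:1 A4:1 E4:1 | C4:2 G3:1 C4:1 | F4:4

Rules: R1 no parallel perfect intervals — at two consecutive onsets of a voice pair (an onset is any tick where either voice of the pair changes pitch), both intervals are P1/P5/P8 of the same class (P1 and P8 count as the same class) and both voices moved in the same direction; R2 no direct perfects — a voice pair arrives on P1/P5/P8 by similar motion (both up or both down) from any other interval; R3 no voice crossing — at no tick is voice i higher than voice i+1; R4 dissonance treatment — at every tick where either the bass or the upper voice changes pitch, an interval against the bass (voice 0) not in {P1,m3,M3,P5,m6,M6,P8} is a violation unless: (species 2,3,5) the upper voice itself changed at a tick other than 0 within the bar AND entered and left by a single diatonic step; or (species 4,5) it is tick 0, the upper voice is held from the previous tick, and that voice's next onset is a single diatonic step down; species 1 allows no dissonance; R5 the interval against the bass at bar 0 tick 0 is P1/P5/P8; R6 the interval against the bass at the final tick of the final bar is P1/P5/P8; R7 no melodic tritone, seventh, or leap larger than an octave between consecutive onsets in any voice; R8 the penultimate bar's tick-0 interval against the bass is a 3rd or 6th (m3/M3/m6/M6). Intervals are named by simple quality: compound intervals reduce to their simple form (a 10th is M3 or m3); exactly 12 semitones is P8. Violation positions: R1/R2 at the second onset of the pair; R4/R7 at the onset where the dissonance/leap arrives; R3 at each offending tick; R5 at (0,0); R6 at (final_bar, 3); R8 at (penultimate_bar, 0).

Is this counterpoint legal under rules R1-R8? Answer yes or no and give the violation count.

No (3 violations)

bar 0: v0=F3 v1=F4 (P8)
bar 1: v0=E3 v1=C4 (m6)
bar 2: v0=F3 v1=D4 (M6)
bar 3: v0=G3 v1=E4 (M6)
bar 4: v0=F3 v1=A3 (M3)
bar 5: v0=A3 v1=E4 (P5)
bar 6: v0=E3 v1=C4 (m6)
bar 7: v0=F3 v1=F4 (P8)
  R7 @ bar4.0: G4->A3 leap 10st
  R2 @ bar5.0: F3/D4 M6 -> A3/E4 P5 similar
  R2 @ bar7.0: E3/C4 m6 -> F3/F4 P8 similar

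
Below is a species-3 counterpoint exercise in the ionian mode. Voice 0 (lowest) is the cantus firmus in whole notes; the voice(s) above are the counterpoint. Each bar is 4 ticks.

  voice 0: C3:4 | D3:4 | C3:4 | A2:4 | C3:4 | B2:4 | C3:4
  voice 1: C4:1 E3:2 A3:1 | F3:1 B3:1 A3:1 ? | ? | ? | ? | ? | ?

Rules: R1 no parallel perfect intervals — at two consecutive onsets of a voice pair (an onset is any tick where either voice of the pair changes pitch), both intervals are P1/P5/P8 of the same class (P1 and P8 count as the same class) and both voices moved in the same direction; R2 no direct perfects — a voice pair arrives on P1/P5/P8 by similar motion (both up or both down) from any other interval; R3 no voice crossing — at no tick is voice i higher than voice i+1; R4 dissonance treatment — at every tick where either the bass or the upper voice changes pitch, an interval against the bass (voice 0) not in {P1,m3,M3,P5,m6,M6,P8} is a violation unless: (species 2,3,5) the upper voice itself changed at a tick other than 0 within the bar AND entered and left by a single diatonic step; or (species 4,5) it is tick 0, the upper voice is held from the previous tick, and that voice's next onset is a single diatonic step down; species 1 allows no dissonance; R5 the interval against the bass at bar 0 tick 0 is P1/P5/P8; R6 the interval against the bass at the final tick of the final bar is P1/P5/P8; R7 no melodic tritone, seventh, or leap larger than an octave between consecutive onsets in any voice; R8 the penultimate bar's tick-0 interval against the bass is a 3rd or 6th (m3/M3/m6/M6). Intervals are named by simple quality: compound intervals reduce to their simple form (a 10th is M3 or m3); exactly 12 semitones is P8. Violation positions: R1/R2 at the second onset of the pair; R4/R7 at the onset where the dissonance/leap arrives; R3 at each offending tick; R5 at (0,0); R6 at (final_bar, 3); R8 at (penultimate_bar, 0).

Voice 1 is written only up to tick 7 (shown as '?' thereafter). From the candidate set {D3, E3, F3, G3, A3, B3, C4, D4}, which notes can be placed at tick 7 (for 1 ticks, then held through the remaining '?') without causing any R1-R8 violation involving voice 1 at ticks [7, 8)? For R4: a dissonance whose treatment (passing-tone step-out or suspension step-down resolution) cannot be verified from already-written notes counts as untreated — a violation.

D3: legal
E3: violates R4
F3: legal
G3: violates R4
A3: legal
B3: legal
C4: violates R4
D4: legal

{A3, B3, D3, D4, F3}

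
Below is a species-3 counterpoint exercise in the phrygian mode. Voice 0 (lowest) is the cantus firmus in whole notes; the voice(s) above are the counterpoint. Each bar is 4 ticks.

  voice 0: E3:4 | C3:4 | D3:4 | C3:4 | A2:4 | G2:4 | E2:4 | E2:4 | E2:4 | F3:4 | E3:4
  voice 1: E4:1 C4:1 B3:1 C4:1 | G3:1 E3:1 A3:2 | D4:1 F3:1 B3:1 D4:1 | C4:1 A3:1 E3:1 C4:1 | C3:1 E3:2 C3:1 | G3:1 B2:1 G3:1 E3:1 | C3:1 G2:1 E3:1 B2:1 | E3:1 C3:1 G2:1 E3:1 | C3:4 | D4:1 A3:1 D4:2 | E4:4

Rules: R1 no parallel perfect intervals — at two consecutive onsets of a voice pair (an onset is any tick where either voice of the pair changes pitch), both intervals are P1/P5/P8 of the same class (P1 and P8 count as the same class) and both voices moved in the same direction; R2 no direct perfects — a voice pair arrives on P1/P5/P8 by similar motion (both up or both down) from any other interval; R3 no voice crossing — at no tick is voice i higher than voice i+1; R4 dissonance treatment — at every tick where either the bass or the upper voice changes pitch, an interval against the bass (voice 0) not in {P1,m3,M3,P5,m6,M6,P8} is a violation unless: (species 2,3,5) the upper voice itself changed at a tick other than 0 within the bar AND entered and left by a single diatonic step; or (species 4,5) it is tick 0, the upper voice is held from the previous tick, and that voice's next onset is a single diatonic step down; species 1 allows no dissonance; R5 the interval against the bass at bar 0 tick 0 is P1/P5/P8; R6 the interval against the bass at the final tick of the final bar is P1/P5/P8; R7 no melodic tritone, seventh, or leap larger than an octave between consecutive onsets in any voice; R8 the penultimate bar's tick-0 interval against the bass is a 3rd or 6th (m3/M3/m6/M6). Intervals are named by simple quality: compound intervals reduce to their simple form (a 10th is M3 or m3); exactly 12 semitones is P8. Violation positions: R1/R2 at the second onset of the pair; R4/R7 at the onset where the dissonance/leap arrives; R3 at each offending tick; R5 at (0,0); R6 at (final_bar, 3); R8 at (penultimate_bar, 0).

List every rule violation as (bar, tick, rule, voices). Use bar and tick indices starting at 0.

(1, 0, R2, (0, 1))
(2, 0, R2, (0, 1))
(2, 2, R7, (1,))
(3, 0, R1, (0, 1))
(9, 0, R7, (0,))
(9, 0, R7, (1,))

bar 0: v0=E3 v1=E4 downbeat P8
bar 1: v0=C3 v1=G3 downbeat P5
bar 2: v0=D3 v1=D4 downbeat P8
bar 3: v0=C3 v1=C4 downbeat P8
bar 4: v0=A2 v1=C3 downbeat m3
bar 5: v0=G2 v1=G3 downbeat P8
bar 6: v0=E2 v1=C3 downbeat m6
bar 7: v0=E2 v1=E3 downbeat P8
bar 8: v0=E2 v1=C3 downbeat m6
bar 9: v0=F3 v1=D4 downbeat M6
bar 10: v0=E3 v1=E4 downbeat P8
  -> R2 @ bar 1 tick 0 v(0, 1): E3/C4 m6 -> C3/G3 P5 similar
  -> R2 @ bar 2 tick 0 v(0, 1): C3/A3 M6 -> D3/D4 P8 similar
  -> R7 @ bar 2 tick 2 v(1,): F3->B3 leap 6st
  -> R1 @ bar 3 tick 0 v(0, 1): D3/D4 P8 -> C3/C4 P8 similar
  -> R7 @ bar 9 tick 0 v(0,): E2->F3 leap 13st
  -> R7 @ bar 9 tick 0 v(1,): C3->D4 leap 14st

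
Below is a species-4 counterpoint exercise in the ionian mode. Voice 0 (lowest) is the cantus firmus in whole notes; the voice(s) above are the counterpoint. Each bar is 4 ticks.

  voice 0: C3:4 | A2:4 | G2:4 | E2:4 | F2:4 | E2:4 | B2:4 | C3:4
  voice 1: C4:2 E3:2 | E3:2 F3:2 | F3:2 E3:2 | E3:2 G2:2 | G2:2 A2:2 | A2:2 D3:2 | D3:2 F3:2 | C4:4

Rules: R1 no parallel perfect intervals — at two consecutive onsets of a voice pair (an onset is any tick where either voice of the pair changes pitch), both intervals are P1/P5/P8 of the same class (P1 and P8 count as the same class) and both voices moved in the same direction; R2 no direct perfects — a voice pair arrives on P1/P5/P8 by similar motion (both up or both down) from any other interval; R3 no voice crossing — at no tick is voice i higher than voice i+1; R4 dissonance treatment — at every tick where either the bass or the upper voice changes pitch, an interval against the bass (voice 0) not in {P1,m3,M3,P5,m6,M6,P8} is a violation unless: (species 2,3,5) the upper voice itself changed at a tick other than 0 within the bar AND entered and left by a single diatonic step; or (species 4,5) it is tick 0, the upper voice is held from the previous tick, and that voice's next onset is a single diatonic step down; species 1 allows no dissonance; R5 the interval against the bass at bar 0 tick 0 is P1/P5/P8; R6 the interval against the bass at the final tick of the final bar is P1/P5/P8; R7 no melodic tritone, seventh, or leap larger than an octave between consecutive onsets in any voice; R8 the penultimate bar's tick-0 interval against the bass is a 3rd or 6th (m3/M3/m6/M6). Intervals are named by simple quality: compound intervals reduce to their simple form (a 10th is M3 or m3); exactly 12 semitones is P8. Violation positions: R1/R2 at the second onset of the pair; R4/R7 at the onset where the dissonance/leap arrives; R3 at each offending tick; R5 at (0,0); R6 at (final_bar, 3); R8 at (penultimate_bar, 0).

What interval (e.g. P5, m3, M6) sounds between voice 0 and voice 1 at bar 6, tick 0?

voice 0=B2 voice 1=D3 -> m3

m3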